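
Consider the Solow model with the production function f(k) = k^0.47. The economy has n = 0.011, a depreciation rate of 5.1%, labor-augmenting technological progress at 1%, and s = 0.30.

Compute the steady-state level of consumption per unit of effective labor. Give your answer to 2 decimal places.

Steady state requires s·f(k) = (n + g + δ)·k, i.e. s·k^α = (n + g + δ)·k.
Rearranging, k^(1−α) = s / (n + g + δ).
k^0.53 = 0.30 / (0.011 + 0.010 + 0.051) = 0.30 / 0.072 = 4.1667
k* = 4.1667^(1/0.53) ≈ 14.7713
y* = (k*)^α = 14.7713^0.47 ≈ 3.5451
c* = (1 − s)·y* = (1 − 0.30) × 3.5451 ≈ 2.4816

c* ≈ 2.48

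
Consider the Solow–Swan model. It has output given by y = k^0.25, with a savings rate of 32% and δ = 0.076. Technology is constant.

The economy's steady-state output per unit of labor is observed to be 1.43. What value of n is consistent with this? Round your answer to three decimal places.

In steady state, investment equals break-even investment: s·k^α = (n + δ)·k.
Since y* = [s/(n + δ)]^(α/(1−α)), we have s/(n + δ) = (y*)^((1−α)/α) = 1.43^3 = 2.9242.
Therefore n + δ = s / 2.9242 = 0.32 / 2.9242 = 0.1094, so n = 0.1094 − 0.076 = 0.0334.

n ≈ 0.033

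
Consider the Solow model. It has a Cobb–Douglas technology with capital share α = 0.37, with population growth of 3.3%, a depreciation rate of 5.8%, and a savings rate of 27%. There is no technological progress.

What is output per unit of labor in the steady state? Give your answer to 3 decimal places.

y* ≈ 1.894

In steady state, investment equals break-even investment: s·k^α = (n + δ)·k.
Dividing both sides by k: k^(1−α) = s / (n + δ).
k^0.63 = 0.27 / (0.033 + 0.058) = 0.27 / 0.091 = 2.9670
k* = 2.9670^(1/0.63) ≈ 5.6197
y* = (k*)^α = 5.6197^0.37 ≈ 1.8941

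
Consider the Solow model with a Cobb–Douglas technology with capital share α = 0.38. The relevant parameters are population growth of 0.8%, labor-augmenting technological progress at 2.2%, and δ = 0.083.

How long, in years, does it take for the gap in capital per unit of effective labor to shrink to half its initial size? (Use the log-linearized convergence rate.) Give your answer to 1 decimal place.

half-life ≈ 9.9 years

Near the steady state the convergence rate is λ = (1 − α)(n + g + δ).
λ = (1 − 0.38) × 0.113 = 0.62 × 0.113 = 0.07006
Half-life = ln 2 / λ = 0.6931 / 0.07006 ≈ 9.89 years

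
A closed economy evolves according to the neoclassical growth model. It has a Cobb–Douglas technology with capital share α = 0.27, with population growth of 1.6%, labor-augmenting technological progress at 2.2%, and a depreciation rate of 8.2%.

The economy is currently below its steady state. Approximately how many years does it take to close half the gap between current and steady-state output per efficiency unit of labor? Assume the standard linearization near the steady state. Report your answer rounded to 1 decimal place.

about 7.9 years

Near the steady state the convergence rate is λ = (1 − α)(n + g + δ).
λ = (1 − 0.27) × 0.120 = 0.73 × 0.120 = 0.0876
Half-life = ln 2 / λ = 0.6931 / 0.0876 ≈ 7.91 years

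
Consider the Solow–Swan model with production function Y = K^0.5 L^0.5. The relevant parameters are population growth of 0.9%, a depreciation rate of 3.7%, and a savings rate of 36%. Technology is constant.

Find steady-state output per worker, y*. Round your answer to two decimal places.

Steady state requires s·f(k) = (n + δ)·k, i.e. s·k^α = (n + δ)·k.
Dividing both sides by k: k^(1−α) = s / (n + δ).
k^0.5 = 0.36 / (0.009 + 0.037) = 0.36 / 0.046 = 7.8261
k* = 7.8261^(1/0.5) ≈ 61.2478
y* = (k*)^α = 61.2478^0.5 ≈ 7.8261

y* ≈ 7.83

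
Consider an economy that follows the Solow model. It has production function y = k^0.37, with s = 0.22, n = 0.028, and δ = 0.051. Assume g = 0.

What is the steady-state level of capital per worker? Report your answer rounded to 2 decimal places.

k* ≈ 5.08

In steady state, investment equals break-even investment: s·k^α = (n + δ)·k.
Rearranging, k^(1−α) = s / (n + δ).
k^0.63 = 0.22 / (0.028 + 0.051) = 0.22 / 0.079 = 2.7848
k* = 2.7848^(1/0.63) ≈ 5.0819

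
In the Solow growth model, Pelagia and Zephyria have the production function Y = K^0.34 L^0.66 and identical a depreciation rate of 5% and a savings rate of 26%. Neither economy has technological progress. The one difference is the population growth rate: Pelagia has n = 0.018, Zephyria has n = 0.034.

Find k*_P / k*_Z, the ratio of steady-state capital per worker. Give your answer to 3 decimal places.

k*_P / k*_Z ≈ 1.377

Steady-state k* = [s/(n + δ)]^(1/(1−α)), so the ratio is [ (s_P/(n + δ)_P) / (s_Z/(n + δ)_Z) ]^1.5152.
s_P/(n + δ)_P = 0.26/0.068 = 3.8235; s_Z/(n + δ)_Z = 0.26/0.084 = 3.0952.
Ratio = (3.8235/3.0952)^1.5152 = 1.2353^1.5152 ≈ 1.3774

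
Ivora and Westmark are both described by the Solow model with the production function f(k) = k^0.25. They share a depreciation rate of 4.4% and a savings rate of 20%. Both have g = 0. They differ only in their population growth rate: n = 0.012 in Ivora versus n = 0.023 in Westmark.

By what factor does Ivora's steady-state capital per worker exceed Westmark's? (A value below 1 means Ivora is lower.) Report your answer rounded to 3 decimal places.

k*_I / k*_W ≈ 1.270

Steady-state k* = [s/(n + δ)]^(1/(1−α)), so the ratio is [ (s_I/(n + δ)_I) / (s_W/(n + δ)_W) ]^1.3333.
s_I/(n + δ)_I = 0.20/0.056 = 3.5714; s_W/(n + δ)_W = 0.20/0.067 = 2.9851.
Ratio = (3.5714/2.9851)^1.3333 = 1.1964^1.3333 ≈ 1.2701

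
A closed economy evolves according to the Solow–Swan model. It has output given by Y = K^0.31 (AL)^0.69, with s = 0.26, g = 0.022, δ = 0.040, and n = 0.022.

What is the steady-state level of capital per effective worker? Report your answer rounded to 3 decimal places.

k* ≈ 5.142

At the steady state, Δk = 0, so s·k^α = (n + g + δ)·k.
Rearranging, k^(1−α) = s / (n + g + δ).
k^0.69 = 0.26 / (0.022 + 0.022 + 0.040) = 0.26 / 0.084 = 3.0952
k* = 3.0952^(1/0.69) ≈ 5.1421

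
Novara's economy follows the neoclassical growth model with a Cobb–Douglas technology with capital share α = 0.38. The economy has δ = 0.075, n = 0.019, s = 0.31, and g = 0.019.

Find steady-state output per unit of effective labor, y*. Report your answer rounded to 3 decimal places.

At the steady state, Δk = 0, so s·k^α = (n + g + δ)·k.
Dividing both sides by k: k^(1−α) = s / (n + g + δ).
k^0.62 = 0.31 / (0.019 + 0.019 + 0.075) = 0.31 / 0.113 = 2.7434
k* = 2.7434^(1/0.62) ≈ 5.0923
y* = (k*)^α = 5.0923^0.38 ≈ 1.8562

y* = 1.856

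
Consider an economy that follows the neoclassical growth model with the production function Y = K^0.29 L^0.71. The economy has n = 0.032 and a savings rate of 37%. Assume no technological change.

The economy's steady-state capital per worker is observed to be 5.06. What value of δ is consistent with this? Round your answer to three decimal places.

δ ≈ 0.085

At the steady state, Δk = 0, so s·k^α = (n + δ)·k.
So s / (n + δ) = (k*)^(1−α) = 5.06^0.71 = 3.1619.
Therefore n + δ = s / 3.1619 = 0.37 / 3.1619 = 0.1170, so δ = 0.1170 − 0.032 = 0.0850.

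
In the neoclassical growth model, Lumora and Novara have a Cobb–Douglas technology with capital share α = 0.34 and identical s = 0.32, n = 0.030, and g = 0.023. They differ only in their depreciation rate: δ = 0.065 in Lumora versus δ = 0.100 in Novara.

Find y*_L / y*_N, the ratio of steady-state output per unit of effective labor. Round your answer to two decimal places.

y*_L / y*_N ≈ 1.14

Steady-state y* = [s/(n + g + δ)]^(α/(1−α)), so the ratio is [ (s_L/(n + g + δ)_L) / (s_N/(n + g + δ)_N) ]^0.5152.
s_L/(n + g + δ)_L = 0.32/0.118 = 2.7119; s_N/(n + g + δ)_N = 0.32/0.153 = 2.0915.
Ratio = (2.7119/2.0915)^0.5152 = 1.2966^0.5152 ≈ 1.1432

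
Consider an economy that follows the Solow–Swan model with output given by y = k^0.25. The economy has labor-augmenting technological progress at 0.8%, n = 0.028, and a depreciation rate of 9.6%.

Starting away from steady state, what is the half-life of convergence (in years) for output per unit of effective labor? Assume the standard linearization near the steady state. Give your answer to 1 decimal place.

Near the steady state the convergence rate is λ = (1 − α)(n + g + δ).
λ = (1 − 0.25) × 0.132 = 0.75 × 0.132 = 0.0990
Half-life = ln 2 / λ = 0.6931 / 0.0990 ≈ 7.00 years

t_½ ≈ 7.0 years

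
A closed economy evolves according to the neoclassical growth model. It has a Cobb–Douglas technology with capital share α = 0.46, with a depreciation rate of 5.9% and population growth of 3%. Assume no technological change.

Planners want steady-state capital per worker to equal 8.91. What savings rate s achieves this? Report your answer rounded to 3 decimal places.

In steady state, investment equals break-even investment: s·k^α = (n + δ)·k.
So s / (n + δ) = (k*)^(1−α) = 8.91^0.54 = 3.2579.
Therefore s = 3.2579 × (n + δ) = 3.2579 × 0.089 = 0.2900.

s ≈ 0.290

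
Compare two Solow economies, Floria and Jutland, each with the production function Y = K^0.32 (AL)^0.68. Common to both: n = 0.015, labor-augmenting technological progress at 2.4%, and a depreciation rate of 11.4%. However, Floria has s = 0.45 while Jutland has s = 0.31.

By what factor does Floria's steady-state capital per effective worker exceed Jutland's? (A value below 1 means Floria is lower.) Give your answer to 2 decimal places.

k*_F / k*_J ≈ 1.73

Steady-state k* = [s/(n + g + δ)]^(1/(1−α)), so the ratio is [ (s_F/(n + g + δ)_F) / (s_J/(n + g + δ)_J) ]^1.4706.
s_F/(n + g + δ)_F = 0.45/0.153 = 2.9412; s_J/(n + g + δ)_J = 0.31/0.153 = 2.0261.
Ratio = (2.9412/2.0261)^1.4706 = 1.4517^1.4706 ≈ 1.7300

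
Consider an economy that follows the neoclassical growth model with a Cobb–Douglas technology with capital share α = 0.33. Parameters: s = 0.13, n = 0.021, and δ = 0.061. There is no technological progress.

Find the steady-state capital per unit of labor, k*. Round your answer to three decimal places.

Steady state requires s·f(k) = (n + δ)·k, i.e. s·k^α = (n + δ)·k.
Dividing both sides by k: k^(1−α) = s / (n + δ).
k^0.67 = 0.13 / (0.021 + 0.061) = 0.13 / 0.082 = 1.5854
k* = 1.5854^(1/0.67) ≈ 1.9894

k* = 1.989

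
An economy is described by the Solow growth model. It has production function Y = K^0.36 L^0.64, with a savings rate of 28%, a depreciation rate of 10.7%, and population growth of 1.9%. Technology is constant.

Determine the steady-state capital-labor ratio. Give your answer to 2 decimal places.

At the steady state, Δk = 0, so s·k^α = (n + δ)·k.
Dividing both sides by k: k^(1−α) = s / (n + δ).
k^0.64 = 0.28 / (0.019 + 0.107) = 0.28 / 0.126 = 2.2222
k* = 2.2222^(1/0.64) ≈ 3.4822

k* = 3.48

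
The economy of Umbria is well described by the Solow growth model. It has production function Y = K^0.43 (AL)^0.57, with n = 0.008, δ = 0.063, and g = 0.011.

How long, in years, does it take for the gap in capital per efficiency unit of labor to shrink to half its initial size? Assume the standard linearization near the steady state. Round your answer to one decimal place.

about 14.8 years

Near the steady state the convergence rate is λ = (1 − α)(n + g + δ).
λ = (1 − 0.43) × 0.082 = 0.57 × 0.082 = 0.04674
Half-life = ln 2 / λ = 0.6931 / 0.04674 ≈ 14.83 years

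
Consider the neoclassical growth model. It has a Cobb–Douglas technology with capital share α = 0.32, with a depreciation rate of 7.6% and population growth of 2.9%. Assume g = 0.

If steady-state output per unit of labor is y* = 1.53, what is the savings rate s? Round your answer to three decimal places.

In steady state, investment equals break-even investment: s·k^α = (n + δ)·k.
Since y* = [s/(n + δ)]^(α/(1−α)), we have s/(n + δ) = (y*)^((1−α)/α) = 1.53^2.125 = 2.4687.
Therefore s = 2.4687 × (n + δ) = 2.4687 × 0.105 = 0.2592.

s ≈ 0.259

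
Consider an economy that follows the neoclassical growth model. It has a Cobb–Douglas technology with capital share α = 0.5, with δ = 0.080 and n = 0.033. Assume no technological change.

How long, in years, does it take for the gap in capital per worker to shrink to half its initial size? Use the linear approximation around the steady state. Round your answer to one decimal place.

half-life ≈ 12.3 years

Near the steady state the convergence rate is λ = (1 − α)(n + δ).
λ = (1 − 0.5) × 0.113 = 0.5 × 0.113 = 0.0565
Half-life = ln 2 / λ = 0.6931 / 0.0565 ≈ 12.27 years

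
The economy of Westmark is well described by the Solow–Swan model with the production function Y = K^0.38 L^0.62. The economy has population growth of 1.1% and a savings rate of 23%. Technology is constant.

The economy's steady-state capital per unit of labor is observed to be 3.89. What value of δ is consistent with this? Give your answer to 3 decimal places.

δ ≈ 0.088

At the steady state, Δk = 0, so s·k^α = (n + δ)·k.
So s / (n + δ) = (k*)^(1−α) = 3.89^0.62 = 2.3215.
Therefore n + δ = s / 2.3215 = 0.23 / 2.3215 = 0.0991, so δ = 0.0991 − 0.011 = 0.0881.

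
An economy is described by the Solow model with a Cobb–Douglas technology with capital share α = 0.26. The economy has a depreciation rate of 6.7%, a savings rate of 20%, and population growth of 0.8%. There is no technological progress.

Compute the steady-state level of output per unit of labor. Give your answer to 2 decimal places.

At the steady state, Δk = 0, so s·k^α = (n + δ)·k.
Rearranging, k^(1−α) = s / (n + δ).
k^0.74 = 0.20 / (0.008 + 0.067) = 0.20 / 0.075 = 2.6667
k* = 2.6667^(1/0.74) ≈ 3.7639
y* = (k*)^α = 3.7639^0.26 ≈ 1.4115

y* = 1.41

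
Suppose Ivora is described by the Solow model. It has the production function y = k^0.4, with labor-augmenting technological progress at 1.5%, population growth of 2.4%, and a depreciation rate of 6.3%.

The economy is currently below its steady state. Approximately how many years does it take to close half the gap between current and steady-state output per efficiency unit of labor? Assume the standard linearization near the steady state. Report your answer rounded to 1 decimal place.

t_½ ≈ 11.3 years

Near the steady state the convergence rate is λ = (1 − α)(n + g + δ).
λ = (1 − 0.4) × 0.102 = 0.6 × 0.102 = 0.0612
Half-life = ln 2 / λ = 0.6931 / 0.0612 ≈ 11.33 years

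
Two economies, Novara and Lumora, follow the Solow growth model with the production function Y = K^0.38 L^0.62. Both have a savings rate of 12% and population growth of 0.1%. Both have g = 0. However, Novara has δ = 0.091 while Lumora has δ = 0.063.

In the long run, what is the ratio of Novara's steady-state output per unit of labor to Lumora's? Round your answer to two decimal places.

Steady-state y* = [s/(n + δ)]^(α/(1−α)), so the ratio is [ (s_N/(n + δ)_N) / (s_L/(n + δ)_L) ]^0.6129.
s_N/(n + δ)_N = 0.12/0.092 = 1.3043; s_L/(n + δ)_L = 0.12/0.064 = 1.8750.
Ratio = (1.3043/1.8750)^0.6129 = 0.6956^0.6129 ≈ 0.8005

y*_N / y*_L ≈ 0.80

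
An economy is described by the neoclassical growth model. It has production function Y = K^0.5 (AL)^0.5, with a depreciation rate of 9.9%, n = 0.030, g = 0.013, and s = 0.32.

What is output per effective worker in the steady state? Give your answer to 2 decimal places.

y* ≈ 2.25

Steady state requires s·f(k) = (n + g + δ)·k, i.e. s·k^α = (n + g + δ)·k.
Rearranging, k^(1−α) = s / (n + g + δ).
k^0.5 = 0.32 / (0.030 + 0.013 + 0.099) = 0.32 / 0.142 = 2.2535
k* = 2.2535^(1/0.5) ≈ 5.0783
y* = (k*)^α = 5.0783^0.5 ≈ 2.2535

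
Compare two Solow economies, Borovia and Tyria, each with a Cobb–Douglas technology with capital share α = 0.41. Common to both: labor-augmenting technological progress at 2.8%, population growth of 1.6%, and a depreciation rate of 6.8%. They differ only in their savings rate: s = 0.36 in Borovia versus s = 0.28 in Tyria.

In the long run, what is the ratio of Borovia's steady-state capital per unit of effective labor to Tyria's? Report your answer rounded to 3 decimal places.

Steady-state k* = [s/(n + g + δ)]^(1/(1−α)), so the ratio is [ (s_B/(n + g + δ)_B) / (s_T/(n + g + δ)_T) ]^1.6949.
s_B/(n + g + δ)_B = 0.36/0.112 = 3.2143; s_T/(n + g + δ)_T = 0.28/0.112 = 2.5000.
Ratio = (3.2143/2.5000)^1.6949 = 1.2857^1.6949 ≈ 1.5310

ratio ≈ 1.531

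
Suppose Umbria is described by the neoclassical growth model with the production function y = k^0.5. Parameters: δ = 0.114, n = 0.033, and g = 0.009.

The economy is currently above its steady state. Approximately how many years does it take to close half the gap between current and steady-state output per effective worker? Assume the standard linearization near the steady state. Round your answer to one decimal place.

Near the steady state the convergence rate is λ = (1 − α)(n + g + δ).
λ = (1 − 0.5) × 0.156 = 0.5 × 0.156 = 0.0780
Half-life = ln 2 / λ = 0.6931 / 0.0780 ≈ 8.89 years

t_½ ≈ 8.9 years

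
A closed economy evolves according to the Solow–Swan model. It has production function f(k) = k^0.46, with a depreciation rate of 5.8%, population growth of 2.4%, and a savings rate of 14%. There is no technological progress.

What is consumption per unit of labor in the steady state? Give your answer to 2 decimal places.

In steady state, investment equals break-even investment: s·k^α = (n + δ)·k.
Dividing both sides by k: k^(1−α) = s / (n + δ).
k^0.54 = 0.14 / (0.024 + 0.058) = 0.14 / 0.082 = 1.7073
k* = 1.7073^(1/0.54) ≈ 2.6928
y* = (k*)^α = 2.6928^0.46 ≈ 1.5772
c* = (1 − s)·y* = (1 − 0.14) × 1.5772 ≈ 1.3564

c* = 1.36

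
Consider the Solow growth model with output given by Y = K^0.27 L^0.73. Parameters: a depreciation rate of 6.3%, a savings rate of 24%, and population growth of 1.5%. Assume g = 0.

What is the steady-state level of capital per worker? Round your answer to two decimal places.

k* ≈ 4.66

At the steady state, Δk = 0, so s·k^α = (n + δ)·k.
Rearranging, k^(1−α) = s / (n + δ).
k^0.73 = 0.24 / (0.015 + 0.063) = 0.24 / 0.078 = 3.0769
k* = 3.0769^(1/0.73) ≈ 4.6628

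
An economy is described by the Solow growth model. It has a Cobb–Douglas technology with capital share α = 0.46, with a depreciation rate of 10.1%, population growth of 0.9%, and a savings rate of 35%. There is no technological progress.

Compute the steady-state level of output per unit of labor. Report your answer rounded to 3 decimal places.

At the steady state, Δk = 0, so s·k^α = (n + δ)·k.
Rearranging, k^(1−α) = s / (n + δ).
k^0.54 = 0.35 / (0.009 + 0.101) = 0.35 / 0.110 = 3.1818
k* = 3.1818^(1/0.54) ≈ 8.5286
y* = (k*)^α = 8.5286^0.46 ≈ 2.6804

y* = 2.680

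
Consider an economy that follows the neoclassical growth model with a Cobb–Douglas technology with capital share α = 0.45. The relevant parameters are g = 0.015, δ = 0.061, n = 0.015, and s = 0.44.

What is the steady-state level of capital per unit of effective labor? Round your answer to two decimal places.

k* = 17.55

At the steady state, Δk = 0, so s·k^α = (n + g + δ)·k.
Dividing both sides by k: k^(1−α) = s / (n + g + δ).
k^0.55 = 0.44 / (0.015 + 0.015 + 0.061) = 0.44 / 0.091 = 4.8352
k* = 4.8352^(1/0.55) ≈ 17.5546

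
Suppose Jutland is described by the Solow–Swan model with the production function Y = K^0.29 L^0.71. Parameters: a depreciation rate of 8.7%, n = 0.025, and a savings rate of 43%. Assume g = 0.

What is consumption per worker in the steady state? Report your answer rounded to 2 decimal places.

c* = 0.99

At the steady state, Δk = 0, so s·k^α = (n + δ)·k.
Dividing both sides by k: k^(1−α) = s / (n + δ).
k^0.71 = 0.43 / (0.025 + 0.087) = 0.43 / 0.112 = 3.8393
k* = 3.8393^(1/0.71) ≈ 6.6510
y* = (k*)^α = 6.6510^0.29 ≈ 1.7324
c* = (1 − s)·y* = (1 − 0.43) × 1.7324 ≈ 0.9875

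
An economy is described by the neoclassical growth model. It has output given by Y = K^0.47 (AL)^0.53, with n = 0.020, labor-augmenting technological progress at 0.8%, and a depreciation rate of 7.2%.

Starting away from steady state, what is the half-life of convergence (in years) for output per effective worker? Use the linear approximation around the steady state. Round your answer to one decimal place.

half-life ≈ 13.1 years

Near the steady state the convergence rate is λ = (1 − α)(n + g + δ).
λ = (1 − 0.47) × 0.100 = 0.53 × 0.100 = 0.0530
Half-life = ln 2 / λ = 0.6931 / 0.0530 ≈ 13.08 years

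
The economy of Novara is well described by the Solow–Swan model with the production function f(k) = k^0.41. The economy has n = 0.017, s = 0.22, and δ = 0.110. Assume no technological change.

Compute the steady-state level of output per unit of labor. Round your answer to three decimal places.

y* ≈ 1.465

In steady state, investment equals break-even investment: s·k^α = (n + δ)·k.
Dividing both sides by k: k^(1−α) = s / (n + δ).
k^0.59 = 0.22 / (0.017 + 0.110) = 0.22 / 0.127 = 1.7323
k* = 1.7323^(1/0.59) ≈ 2.5377
y* = (k*)^α = 2.5377^0.41 ≈ 1.4649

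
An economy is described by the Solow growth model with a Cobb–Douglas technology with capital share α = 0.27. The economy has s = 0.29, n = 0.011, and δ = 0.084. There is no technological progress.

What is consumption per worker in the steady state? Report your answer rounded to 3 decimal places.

In steady state, investment equals break-even investment: s·k^α = (n + δ)·k.
Dividing both sides by k: k^(1−α) = s / (n + δ).
k^0.73 = 0.29 / (0.011 + 0.084) = 0.29 / 0.095 = 3.0526
k* = 3.0526^(1/0.73) ≈ 4.6124
y* = (k*)^α = 4.6124^0.27 ≈ 1.5110
c* = (1 − s)·y* = (1 − 0.29) × 1.5110 ≈ 1.0728

c* = 1.073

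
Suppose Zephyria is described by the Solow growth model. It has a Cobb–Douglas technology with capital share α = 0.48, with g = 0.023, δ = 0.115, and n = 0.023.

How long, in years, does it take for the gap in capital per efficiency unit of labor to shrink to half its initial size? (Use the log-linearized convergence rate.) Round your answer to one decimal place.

about 8.3 years

Near the steady state the convergence rate is λ = (1 − α)(n + g + δ).
λ = (1 − 0.48) × 0.161 = 0.52 × 0.161 = 0.08372
Half-life = ln 2 / λ = 0.6931 / 0.08372 ≈ 8.28 years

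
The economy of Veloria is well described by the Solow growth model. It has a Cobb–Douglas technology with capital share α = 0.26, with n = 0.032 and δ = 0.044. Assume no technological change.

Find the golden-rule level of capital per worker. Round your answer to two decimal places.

The golden rule sets f'(k) = n + δ, i.e. α·k^(α−1) = n + δ.
So k^(1−α) = α / (n + δ) = 0.26 / 0.076 = 3.4211.
k_gold = 3.4211^(1/0.74) ≈ 5.2704

k_gold ≈ 5.27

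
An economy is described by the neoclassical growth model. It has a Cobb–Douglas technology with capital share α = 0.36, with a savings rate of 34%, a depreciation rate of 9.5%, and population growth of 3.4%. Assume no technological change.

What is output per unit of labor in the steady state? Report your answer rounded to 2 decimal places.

In steady state, investment equals break-even investment: s·k^α = (n + δ)·k.
Dividing both sides by k: k^(1−α) = s / (n + δ).
k^0.64 = 0.34 / (0.034 + 0.095) = 0.34 / 0.129 = 2.6357
k* = 2.6357^(1/0.64) ≈ 4.5462
y* = (k*)^α = 4.5462^0.36 ≈ 1.7249

y* ≈ 1.72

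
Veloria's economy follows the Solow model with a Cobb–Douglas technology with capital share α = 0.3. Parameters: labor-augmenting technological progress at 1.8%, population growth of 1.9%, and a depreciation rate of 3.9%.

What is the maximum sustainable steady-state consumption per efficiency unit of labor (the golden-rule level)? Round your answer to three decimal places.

At the golden rule, f'(k) = n + g + δ, so α·k^(α−1) = n + g + δ and k_gold = (α/(n + g + δ))^(1/(1−α)).
k_gold = (0.3/0.076)^(1/0.7) = 3.9474^1.4286 ≈ 7.1103
c_gold = f(k_gold) − (n + g + δ)·k_gold = 1.8012 − 0.076×7.1103 ≈ 1.2608

c_gold ≈ 1.261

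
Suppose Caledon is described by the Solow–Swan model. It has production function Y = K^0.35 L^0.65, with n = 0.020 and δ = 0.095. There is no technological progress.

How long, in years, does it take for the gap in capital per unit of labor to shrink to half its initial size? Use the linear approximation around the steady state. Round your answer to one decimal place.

Near the steady state the convergence rate is λ = (1 − α)(n + δ).
λ = (1 − 0.35) × 0.115 = 0.65 × 0.115 = 0.07475
Half-life = ln 2 / λ = 0.6931 / 0.07475 ≈ 9.27 years

about 9.3 years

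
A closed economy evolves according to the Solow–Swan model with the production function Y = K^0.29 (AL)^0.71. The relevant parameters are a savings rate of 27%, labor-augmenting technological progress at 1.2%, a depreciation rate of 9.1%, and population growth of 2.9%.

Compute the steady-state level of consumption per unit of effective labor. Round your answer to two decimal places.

In steady state, investment equals break-even investment: s·k^α = (n + g + δ)·k.
Rearranging, k^(1−α) = s / (n + g + δ).
k^0.71 = 0.27 / (0.029 + 0.012 + 0.091) = 0.27 / 0.132 = 2.0455
k* = 2.0455^(1/0.71) ≈ 2.7400
y* = (k*)^α = 2.7400^0.29 ≈ 1.3395
c* = (1 − s)·y* = (1 − 0.27) × 1.3395 ≈ 0.9778

c* = 0.98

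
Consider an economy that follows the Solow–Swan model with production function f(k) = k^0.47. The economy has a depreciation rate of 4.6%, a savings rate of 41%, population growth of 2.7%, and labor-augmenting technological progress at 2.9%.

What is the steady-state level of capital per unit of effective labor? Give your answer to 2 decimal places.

Steady state requires s·f(k) = (n + g + δ)·k, i.e. s·k^α = (n + g + δ)·k.
Dividing both sides by k: k^(1−α) = s / (n + g + δ).
k^0.53 = 0.41 / (0.027 + 0.029 + 0.046) = 0.41 / 0.102 = 4.0196
k* = 4.0196^(1/0.53) ≈ 13.8028

k* ≈ 13.80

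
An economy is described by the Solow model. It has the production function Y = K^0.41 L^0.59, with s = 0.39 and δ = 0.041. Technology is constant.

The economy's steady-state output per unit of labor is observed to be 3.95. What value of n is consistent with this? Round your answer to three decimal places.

n ≈ 0.013

In steady state, investment equals break-even investment: s·k^α = (n + δ)·k.
Since y* = [s/(n + δ)]^(α/(1−α)), we have s/(n + δ) = (y*)^((1−α)/α) = 3.95^1.439 = 7.2194.
Therefore n + δ = s / 7.2194 = 0.39 / 7.2194 = 0.0540, so n = 0.0540 − 0.041 = 0.0130.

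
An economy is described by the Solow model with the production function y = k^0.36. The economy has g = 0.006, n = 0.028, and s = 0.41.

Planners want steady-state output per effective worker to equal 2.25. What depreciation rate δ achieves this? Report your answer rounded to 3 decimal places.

In steady state, investment equals break-even investment: s·k^α = (n + g + δ)·k.
Since y* = [s/(n + g + δ)]^(α/(1−α)), we have s/(n + g + δ) = (y*)^((1−α)/α) = 2.25^1.7778 = 4.2278.
Therefore n + g + δ = s / 4.2278 = 0.41 / 4.2278 = 0.0970, so δ = 0.0970 − 0.034 = 0.0630.

δ ≈ 0.063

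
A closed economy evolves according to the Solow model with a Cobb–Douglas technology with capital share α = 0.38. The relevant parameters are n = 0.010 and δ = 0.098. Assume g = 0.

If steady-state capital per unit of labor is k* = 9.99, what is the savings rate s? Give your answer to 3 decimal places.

s ≈ 0.450

Steady state requires s·f(k) = (n + δ)·k, i.e. s·k^α = (n + δ)·k.
So s / (n + δ) = (k*)^(1−α) = 9.99^0.62 = 4.1661.
Therefore s = 4.1661 × (n + δ) = 4.1661 × 0.108 = 0.4499.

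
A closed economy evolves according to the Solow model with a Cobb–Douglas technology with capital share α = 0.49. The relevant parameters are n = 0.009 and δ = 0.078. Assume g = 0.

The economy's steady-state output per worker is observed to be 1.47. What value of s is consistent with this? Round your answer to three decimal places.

s ≈ 0.130

Steady state requires s·f(k) = (n + δ)·k, i.e. s·k^α = (n + δ)·k.
Since y* = [s/(n + δ)]^(α/(1−α)), we have s/(n + δ) = (y*)^((1−α)/α) = 1.47^1.0408 = 1.4933.
Therefore s = 1.4933 × (n + δ) = 1.4933 × 0.087 = 0.1299.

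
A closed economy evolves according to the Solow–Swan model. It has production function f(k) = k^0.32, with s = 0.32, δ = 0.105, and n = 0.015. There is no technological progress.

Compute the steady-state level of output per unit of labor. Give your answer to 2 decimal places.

Steady state requires s·f(k) = (n + δ)·k, i.e. s·k^α = (n + δ)·k.
Dividing both sides by k: k^(1−α) = s / (n + δ).
k^0.68 = 0.32 / (0.015 + 0.105) = 0.32 / 0.120 = 2.6667
k* = 2.6667^(1/0.68) ≈ 4.2309
y* = (k*)^α = 4.2309^0.32 ≈ 1.5866

y* ≈ 1.59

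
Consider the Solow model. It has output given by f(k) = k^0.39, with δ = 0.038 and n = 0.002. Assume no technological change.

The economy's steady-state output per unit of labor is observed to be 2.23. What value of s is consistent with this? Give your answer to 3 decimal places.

s ≈ 0.140

At the steady state, Δk = 0, so s·k^α = (n + δ)·k.
Since y* = [s/(n + δ)]^(α/(1−α)), we have s/(n + δ) = (y*)^((1−α)/α) = 2.23^1.5641 = 3.5058.
Therefore s = 3.5058 × (n + δ) = 3.5058 × 0.040 = 0.1402.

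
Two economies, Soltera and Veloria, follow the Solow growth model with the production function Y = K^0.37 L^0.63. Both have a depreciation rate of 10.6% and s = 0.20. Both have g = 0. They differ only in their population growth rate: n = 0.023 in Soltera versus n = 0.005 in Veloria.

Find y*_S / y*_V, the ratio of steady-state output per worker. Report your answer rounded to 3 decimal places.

ratio ≈ 0.916

Steady-state y* = [s/(n + δ)]^(α/(1−α)), so the ratio is [ (s_S/(n + δ)_S) / (s_V/(n + δ)_V) ]^0.5873.
s_S/(n + δ)_S = 0.20/0.129 = 1.5504; s_V/(n + δ)_V = 0.20/0.111 = 1.8018.
Ratio = (1.5504/1.8018)^0.5873 = 0.8605^0.5873 ≈ 0.9155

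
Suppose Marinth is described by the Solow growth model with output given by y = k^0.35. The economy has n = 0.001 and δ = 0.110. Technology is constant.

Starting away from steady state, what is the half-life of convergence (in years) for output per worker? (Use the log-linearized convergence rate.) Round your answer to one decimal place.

Near the steady state the convergence rate is λ = (1 − α)(n + δ).
λ = (1 − 0.35) × 0.111 = 0.65 × 0.111 = 0.07215
Half-life = ln 2 / λ = 0.6931 / 0.07215 ≈ 9.61 years

about 9.6 years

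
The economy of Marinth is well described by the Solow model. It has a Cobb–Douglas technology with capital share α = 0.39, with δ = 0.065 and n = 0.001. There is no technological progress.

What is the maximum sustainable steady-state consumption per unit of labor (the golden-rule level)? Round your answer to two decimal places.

c_gold ≈ 1.90

At the golden rule, f'(k) = n + δ, so α·k^(α−1) = n + δ and k_gold = (α/(n + δ))^(1/(1−α)).
k_gold = (0.39/0.066)^(1/0.61) = 5.9091^1.6393 ≈ 18.3973
c_gold = f(k_gold) − (n + δ)·k_gold = 3.1135 − 0.066×18.3973 ≈ 1.8993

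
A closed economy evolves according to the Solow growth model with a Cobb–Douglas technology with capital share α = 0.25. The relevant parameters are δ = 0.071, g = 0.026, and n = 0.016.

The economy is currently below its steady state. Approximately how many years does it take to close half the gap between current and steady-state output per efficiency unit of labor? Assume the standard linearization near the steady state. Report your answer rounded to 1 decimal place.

Near the steady state the convergence rate is λ = (1 − α)(n + g + δ).
λ = (1 − 0.25) × 0.113 = 0.75 × 0.113 = 0.08475
Half-life = ln 2 / λ = 0.6931 / 0.08475 ≈ 8.18 years

about 8.2 years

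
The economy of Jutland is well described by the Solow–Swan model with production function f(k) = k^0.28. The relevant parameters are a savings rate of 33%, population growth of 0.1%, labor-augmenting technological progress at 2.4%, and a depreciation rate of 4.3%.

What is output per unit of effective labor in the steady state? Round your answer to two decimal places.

Steady state requires s·f(k) = (n + g + δ)·k, i.e. s·k^α = (n + g + δ)·k.
Rearranging, k^(1−α) = s / (n + g + δ).
k^0.72 = 0.33 / (0.001 + 0.024 + 0.043) = 0.33 / 0.068 = 4.8529
k* = 4.8529^(1/0.72) ≈ 8.9697
y* = (k*)^α = 8.9697^0.28 ≈ 1.8483

y* ≈ 1.85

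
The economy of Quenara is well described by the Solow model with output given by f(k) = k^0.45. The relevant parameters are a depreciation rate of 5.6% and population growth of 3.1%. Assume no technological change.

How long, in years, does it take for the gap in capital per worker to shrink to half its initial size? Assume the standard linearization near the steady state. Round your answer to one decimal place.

about 14.5 years

Near the steady state the convergence rate is λ = (1 − α)(n + δ).
λ = (1 − 0.45) × 0.087 = 0.55 × 0.087 = 0.04785
Half-life = ln 2 / λ = 0.6931 / 0.04785 ≈ 14.48 years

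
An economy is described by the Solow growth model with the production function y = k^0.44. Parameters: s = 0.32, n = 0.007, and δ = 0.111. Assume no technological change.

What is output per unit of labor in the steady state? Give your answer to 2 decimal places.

In steady state, investment equals break-even investment: s·k^α = (n + δ)·k.
Dividing both sides by k: k^(1−α) = s / (n + δ).
k^0.56 = 0.32 / (0.007 + 0.111) = 0.32 / 0.118 = 2.7119
k* = 2.7119^(1/0.56) ≈ 5.9389
y* = (k*)^α = 5.9389^0.44 ≈ 2.1899

y* ≈ 2.19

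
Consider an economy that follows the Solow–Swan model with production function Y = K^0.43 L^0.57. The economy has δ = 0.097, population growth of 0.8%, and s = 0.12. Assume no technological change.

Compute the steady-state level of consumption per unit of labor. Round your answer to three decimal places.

c* = 0.973

In steady state, investment equals break-even investment: s·k^α = (n + δ)·k.
Rearranging, k^(1−α) = s / (n + δ).
k^0.57 = 0.12 / (0.008 + 0.097) = 0.12 / 0.105 = 1.1429
k* = 1.1429^(1/0.57) ≈ 1.2641
y* = (k*)^α = 1.2641^0.43 ≈ 1.1060
c* = (1 − s)·y* = (1 − 0.12) × 1.1060 ≈ 0.9733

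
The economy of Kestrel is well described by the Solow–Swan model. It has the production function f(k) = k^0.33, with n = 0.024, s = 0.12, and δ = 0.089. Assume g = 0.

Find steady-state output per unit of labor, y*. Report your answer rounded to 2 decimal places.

In steady state, investment equals break-even investment: s·k^α = (n + δ)·k.
Dividing both sides by k: k^(1−α) = s / (n + δ).
k^0.67 = 0.12 / (0.024 + 0.089) = 0.12 / 0.113 = 1.0619
k* = 1.0619^(1/0.67) ≈ 1.0938
y* = (k*)^α = 1.0938^0.33 ≈ 1.0300

y* ≈ 1.03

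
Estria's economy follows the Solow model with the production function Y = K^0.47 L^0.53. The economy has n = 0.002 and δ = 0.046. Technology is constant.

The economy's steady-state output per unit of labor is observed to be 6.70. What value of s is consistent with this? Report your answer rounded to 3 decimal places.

In steady state, investment equals break-even investment: s·k^α = (n + δ)·k.
Since y* = [s/(n + δ)]^(α/(1−α)), we have s/(n + δ) = (y*)^((1−α)/α) = 6.70^1.1277 = 8.5421.
Therefore s = 8.5421 × (n + δ) = 8.5421 × 0.048 = 0.4100.

s ≈ 0.410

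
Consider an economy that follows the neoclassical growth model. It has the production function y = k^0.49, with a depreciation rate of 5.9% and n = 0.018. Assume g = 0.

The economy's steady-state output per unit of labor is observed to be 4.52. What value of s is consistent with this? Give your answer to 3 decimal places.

In steady state, investment equals break-even investment: s·k^α = (n + δ)·k.
Since y* = [s/(n + δ)]^(α/(1−α)), we have s/(n + δ) = (y*)^((1−α)/α) = 4.52^1.0408 = 4.8069.
Therefore s = 4.8069 × (n + δ) = 4.8069 × 0.077 = 0.3701.

s ≈ 0.370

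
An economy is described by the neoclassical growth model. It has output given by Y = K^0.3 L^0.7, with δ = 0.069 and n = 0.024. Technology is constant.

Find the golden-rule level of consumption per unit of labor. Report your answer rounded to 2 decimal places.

At the golden rule, f'(k) = n + δ, so α·k^(α−1) = n + δ and k_gold = (α/(n + δ))^(1/(1−α)).
k_gold = (0.3/0.093)^(1/0.7) = 3.2258^1.4286 ≈ 5.3289
c_gold = f(k_gold) − (n + δ)·k_gold = 1.6519 − 0.093×5.3289 ≈ 1.1563

c_gold ≈ 1.16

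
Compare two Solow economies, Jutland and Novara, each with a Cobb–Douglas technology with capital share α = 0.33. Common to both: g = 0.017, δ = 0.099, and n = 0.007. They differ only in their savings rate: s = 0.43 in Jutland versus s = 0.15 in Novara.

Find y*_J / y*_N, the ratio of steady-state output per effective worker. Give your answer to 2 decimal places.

Steady-state y* = [s/(n + g + δ)]^(α/(1−α)), so the ratio is [ (s_J/(n + g + δ)_J) / (s_N/(n + g + δ)_N) ]^0.4925.
s_J/(n + g + δ)_J = 0.43/0.123 = 3.4959; s_N/(n + g + δ)_N = 0.15/0.123 = 1.2195.
Ratio = (3.4959/1.2195)^0.4925 = 2.8667^0.4925 ≈ 1.6798

ratio ≈ 1.68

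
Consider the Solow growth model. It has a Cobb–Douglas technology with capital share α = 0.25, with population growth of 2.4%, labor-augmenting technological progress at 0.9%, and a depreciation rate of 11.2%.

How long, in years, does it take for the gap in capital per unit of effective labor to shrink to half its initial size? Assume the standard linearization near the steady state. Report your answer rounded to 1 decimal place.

Near the steady state the convergence rate is λ = (1 − α)(n + g + δ).
λ = (1 − 0.25) × 0.145 = 0.75 × 0.145 = 0.10875
Half-life = ln 2 / λ = 0.6931 / 0.10875 ≈ 6.37 years

half-life ≈ 6.4 years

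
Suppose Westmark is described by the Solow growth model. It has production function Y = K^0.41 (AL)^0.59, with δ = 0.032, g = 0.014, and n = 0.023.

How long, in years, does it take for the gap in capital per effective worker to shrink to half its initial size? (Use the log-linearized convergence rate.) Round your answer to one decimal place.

Near the steady state the convergence rate is λ = (1 − α)(n + g + δ).
λ = (1 − 0.41) × 0.069 = 0.59 × 0.069 = 0.04071
Half-life = ln 2 / λ = 0.6931 / 0.04071 ≈ 17.03 years

half-life ≈ 17.0 years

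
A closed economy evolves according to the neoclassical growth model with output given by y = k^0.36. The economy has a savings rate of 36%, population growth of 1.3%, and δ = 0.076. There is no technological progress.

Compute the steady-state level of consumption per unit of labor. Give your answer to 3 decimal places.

c* ≈ 1.405

In steady state, investment equals break-even investment: s·k^α = (n + δ)·k.
Dividing both sides by k: k^(1−α) = s / (n + δ).
k^0.64 = 0.36 / (0.013 + 0.076) = 0.36 / 0.089 = 4.0449
k* = 4.0449^(1/0.64) ≈ 8.8776
y* = (k*)^α = 8.8776^0.36 ≈ 2.1948
c* = (1 − s)·y* = (1 − 0.36) × 2.1948 ≈ 1.4047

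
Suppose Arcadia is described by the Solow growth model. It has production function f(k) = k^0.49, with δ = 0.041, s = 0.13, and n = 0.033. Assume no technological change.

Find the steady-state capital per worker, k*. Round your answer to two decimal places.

k* ≈ 3.02

Steady state requires s·f(k) = (n + δ)·k, i.e. s·k^α = (n + δ)·k.
Dividing both sides by k: k^(1−α) = s / (n + δ).
k^0.51 = 0.13 / (0.033 + 0.041) = 0.13 / 0.074 = 1.7568
k* = 1.7568^(1/0.51) ≈ 3.0189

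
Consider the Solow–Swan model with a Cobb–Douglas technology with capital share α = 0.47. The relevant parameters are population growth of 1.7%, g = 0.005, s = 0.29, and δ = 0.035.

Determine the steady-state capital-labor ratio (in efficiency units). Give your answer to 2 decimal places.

Steady state requires s·f(k) = (n + g + δ)·k, i.e. s·k^α = (n + g + δ)·k.
Rearranging, k^(1−α) = s / (n + g + δ).
k^0.53 = 0.29 / (0.017 + 0.005 + 0.035) = 0.29 / 0.057 = 5.0877
k* = 5.0877^(1/0.53) ≈ 21.5308

k* = 21.53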